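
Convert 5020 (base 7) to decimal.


Positional values (base 7):
  0 × 7^0 = 0 × 1 = 0
  2 × 7^1 = 2 × 7 = 14
  0 × 7^2 = 0 × 49 = 0
  5 × 7^3 = 5 × 343 = 1715
Sum = 0 + 14 + 0 + 1715
= 1729


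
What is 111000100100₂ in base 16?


Group into 4-bit nibbles: 111000100100
  1110 = E
  0010 = 2
  0100 = 4
= 0xE24


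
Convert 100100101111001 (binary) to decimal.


Positional values:
Bit 0: 1 × 2^0 = 1
Bit 3: 1 × 2^3 = 8
Bit 4: 1 × 2^4 = 16
Bit 5: 1 × 2^5 = 32
Bit 6: 1 × 2^6 = 64
Bit 8: 1 × 2^8 = 256
Bit 11: 1 × 2^11 = 2048
Bit 14: 1 × 2^14 = 16384
Sum = 1 + 8 + 16 + 32 + 64 + 256 + 2048 + 16384
= 18809


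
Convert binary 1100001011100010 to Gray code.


Binary: 1100001011100010
Gray code: G = B XOR (B >> 1)
B >> 1 = 0110000101110001
1100001011100010 XOR 0110000101110001:
  1 XOR 0 = 1
  1 XOR 1 = 0
  0 XOR 1 = 1
  0 XOR 0 = 0
  0 XOR 0 = 0
  0 XOR 0 = 0
  1 XOR 0 = 1
  0 XOR 1 = 1
  1 XOR 0 = 1
  1 XOR 1 = 0
  1 XOR 1 = 0
  0 XOR 1 = 1
  0 XOR 0 = 0
  0 XOR 0 = 0
  1 XOR 0 = 1
  0 XOR 1 = 1
= 1010001110010011


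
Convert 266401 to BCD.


Each digit → 4-bit binary:
  2 → 0010
  6 → 0110
  6 → 0110
  4 → 0100
  0 → 0000
  1 → 0001
= 0010 0110 0110 0100 0000 0001


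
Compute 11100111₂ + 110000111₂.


Align and add column by column (LSB to MSB, carry propagating):
  0011100111
+ 0110000111
  ----------
  col 0: 1 + 1 + 0 (carry in) = 2 → bit 0, carry out 1
  col 1: 1 + 1 + 1 (carry in) = 3 → bit 1, carry out 1
  col 2: 1 + 1 + 1 (carry in) = 3 → bit 1, carry out 1
  col 3: 0 + 0 + 1 (carry in) = 1 → bit 1, carry out 0
  col 4: 0 + 0 + 0 (carry in) = 0 → bit 0, carry out 0
  col 5: 1 + 0 + 0 (carry in) = 1 → bit 1, carry out 0
  col 6: 1 + 0 + 0 (carry in) = 1 → bit 1, carry out 0
  col 7: 1 + 1 + 0 (carry in) = 2 → bit 0, carry out 1
  col 8: 0 + 1 + 1 (carry in) = 2 → bit 0, carry out 1
  col 9: 0 + 0 + 1 (carry in) = 1 → bit 1, carry out 0
Reading bits MSB→LSB: 1001101110
Strip leading zeros: 1001101110
= 1001101110


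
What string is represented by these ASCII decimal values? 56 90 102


Codes (decimal): 56 90 102
Per-code ASCII lookup:
  56  (range 48-57: digits, 56 - 48 = 8) → '8'
  90  (range 65-90: uppercase, 90 - 65 = 25) → 'Z'
  102  (range 97-122: lowercase, 102 - 97 = 5) → 'f'
= '8Zf'


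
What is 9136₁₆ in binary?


Each hex digit → 4 binary bits:
  9 = 1001
  1 = 0001
  3 = 0011
  6 = 0110
Concatenate: 1001 0001 0011 0110
= 1001000100110110


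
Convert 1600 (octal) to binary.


Each octal digit → 3 binary bits:
  1 = 001
  6 = 110
  0 = 000
  0 = 000
Concatenate: 001 110 000 000
= 001110000000


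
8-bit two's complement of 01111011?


Original: 01111011
Step 1 - Invert all bits: 10000100
Step 2 - Add 1: 10000100 + 1
= 10000101 (represents -123)


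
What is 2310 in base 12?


Divide by 12 repeatedly:
2310 ÷ 12 = 192 remainder 6
192 ÷ 12 = 16 remainder 0
16 ÷ 12 = 1 remainder 4
1 ÷ 12 = 0 remainder 1
Reading remainders bottom-up:
= 1406


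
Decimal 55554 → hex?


Divide by 16 repeatedly:
55554 ÷ 16 = 3472 remainder 2 (2)
3472 ÷ 16 = 217 remainder 0 (0)
217 ÷ 16 = 13 remainder 9 (9)
13 ÷ 16 = 0 remainder 13 (D)
Reading remainders bottom-up:
= 0xD902


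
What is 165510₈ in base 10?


Positional values:
Position 0: 0 × 8^0 = 0
Position 1: 1 × 8^1 = 8
Position 2: 5 × 8^2 = 320
Position 3: 5 × 8^3 = 2560
Position 4: 6 × 8^4 = 24576
Position 5: 1 × 8^5 = 32768
Sum = 0 + 8 + 320 + 2560 + 24576 + 32768
= 60232


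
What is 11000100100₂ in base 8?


Group into 3-bit groups: 011000100100
  011 = 3
  000 = 0
  100 = 4
  100 = 4
= 0o3044


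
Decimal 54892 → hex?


Divide by 16 repeatedly:
54892 ÷ 16 = 3430 remainder 12 (C)
3430 ÷ 16 = 214 remainder 6 (6)
214 ÷ 16 = 13 remainder 6 (6)
13 ÷ 16 = 0 remainder 13 (D)
Reading remainders bottom-up:
= 0xD66C


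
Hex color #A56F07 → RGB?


Hex: #A56F07
R = A5₁₆ = 165
G = 6F₁₆ = 111
B = 07₁₆ = 7
= RGB(165, 111, 7)


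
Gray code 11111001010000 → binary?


Gray code: 11111001010000
MSB stays the same: 1
Each subsequent bit = prev_binary XOR current_gray:
  B[1] = 1 XOR 1 = 0
  B[2] = 0 XOR 1 = 1
  B[3] = 1 XOR 1 = 0
  B[4] = 0 XOR 1 = 1
  B[5] = 1 XOR 0 = 1
  B[6] = 1 XOR 0 = 1
  B[7] = 1 XOR 1 = 0
  B[8] = 0 XOR 0 = 0
  B[9] = 0 XOR 1 = 1
  B[10] = 1 XOR 0 = 1
  B[11] = 1 XOR 0 = 1
  B[12] = 1 XOR 0 = 1
  B[13] = 1 XOR 0 = 1
= 10101110011111 (11167 decimal)


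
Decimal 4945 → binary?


Divide by 2 repeatedly:
4945 ÷ 2 = 2472 remainder 1
2472 ÷ 2 = 1236 remainder 0
1236 ÷ 2 = 618 remainder 0
618 ÷ 2 = 309 remainder 0
309 ÷ 2 = 154 remainder 1
154 ÷ 2 = 77 remainder 0
77 ÷ 2 = 38 remainder 1
38 ÷ 2 = 19 remainder 0
19 ÷ 2 = 9 remainder 1
9 ÷ 2 = 4 remainder 1
4 ÷ 2 = 2 remainder 0
2 ÷ 2 = 1 remainder 0
1 ÷ 2 = 0 remainder 1
Reading remainders bottom-up:
= 1001101010001


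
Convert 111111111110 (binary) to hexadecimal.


Group into 4-bit nibbles: 111111111110
  1111 = F
  1111 = F
  1110 = E
= 0xFFE


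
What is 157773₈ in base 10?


Positional values:
Position 0: 3 × 8^0 = 3
Position 1: 7 × 8^1 = 56
Position 2: 7 × 8^2 = 448
Position 3: 7 × 8^3 = 3584
Position 4: 5 × 8^4 = 20480
Position 5: 1 × 8^5 = 32768
Sum = 3 + 56 + 448 + 3584 + 20480 + 32768
= 57339


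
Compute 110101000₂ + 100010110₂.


Align and add column by column (LSB to MSB, carry propagating):
  0110101000
+ 0100010110
  ----------
  col 0: 0 + 0 + 0 (carry in) = 0 → bit 0, carry out 0
  col 1: 0 + 1 + 0 (carry in) = 1 → bit 1, carry out 0
  col 2: 0 + 1 + 0 (carry in) = 1 → bit 1, carry out 0
  col 3: 1 + 0 + 0 (carry in) = 1 → bit 1, carry out 0
  col 4: 0 + 1 + 0 (carry in) = 1 → bit 1, carry out 0
  col 5: 1 + 0 + 0 (carry in) = 1 → bit 1, carry out 0
  col 6: 0 + 0 + 0 (carry in) = 0 → bit 0, carry out 0
  col 7: 1 + 0 + 0 (carry in) = 1 → bit 1, carry out 0
  col 8: 1 + 1 + 0 (carry in) = 2 → bit 0, carry out 1
  col 9: 0 + 0 + 1 (carry in) = 1 → bit 1, carry out 0
Reading bits MSB→LSB: 1010111110
Strip leading zeros: 1010111110
= 1010111110


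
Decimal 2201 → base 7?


Divide by 7 repeatedly:
2201 ÷ 7 = 314 remainder 3
314 ÷ 7 = 44 remainder 6
44 ÷ 7 = 6 remainder 2
6 ÷ 7 = 0 remainder 6
Reading remainders bottom-up:
= 6263


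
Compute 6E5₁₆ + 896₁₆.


Align and add column by column (LSB to MSB, each column mod 16 with carry):
  06E5
+ 0896
  ----
  col 0: 5(5) + 6(6) + 0 (carry in) = 11 → B(11), carry out 0
  col 1: E(14) + 9(9) + 0 (carry in) = 23 → 7(7), carry out 1
  col 2: 6(6) + 8(8) + 1 (carry in) = 15 → F(15), carry out 0
  col 3: 0(0) + 0(0) + 0 (carry in) = 0 → 0(0), carry out 0
Reading digits MSB→LSB: 0F7B
Strip leading zeros: F7B
= 0xF7B


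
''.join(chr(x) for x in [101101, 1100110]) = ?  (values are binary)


Codes (binary): 101101 1100110
Per-code ASCII lookup:
  101101 = 45  (special character) → '-'
  1100110 = 102  (range 97-122: lowercase, 102 - 97 = 5) → 'f'
= '-f'


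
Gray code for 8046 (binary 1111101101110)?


Binary: 1111101101110
Gray code: G = B XOR (B >> 1)
B >> 1 = 0111110110111
1111101101110 XOR 0111110110111:
  1 XOR 0 = 1
  1 XOR 1 = 0
  1 XOR 1 = 0
  1 XOR 1 = 0
  1 XOR 1 = 0
  0 XOR 1 = 1
  1 XOR 0 = 1
  1 XOR 1 = 0
  0 XOR 1 = 1
  1 XOR 0 = 1
  1 XOR 1 = 0
  1 XOR 1 = 0
  0 XOR 1 = 1
= 1000011011001


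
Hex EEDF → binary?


Each hex digit → 4 binary bits:
  E = 1110
  E = 1110
  D = 1101
  F = 1111
Concatenate: 1110 1110 1101 1111
= 1110111011011111


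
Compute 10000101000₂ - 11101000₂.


Align and subtract column by column (LSB to MSB, borrowing when needed):
  10000101000
- 00011101000
  -----------
  col 0: (0 - 0 borrow-in) - 0 → 0 - 0 = 0, borrow out 0
  col 1: (0 - 0 borrow-in) - 0 → 0 - 0 = 0, borrow out 0
  col 2: (0 - 0 borrow-in) - 0 → 0 - 0 = 0, borrow out 0
  col 3: (1 - 0 borrow-in) - 1 → 1 - 1 = 0, borrow out 0
  col 4: (0 - 0 borrow-in) - 0 → 0 - 0 = 0, borrow out 0
  col 5: (1 - 0 borrow-in) - 1 → 1 - 1 = 0, borrow out 0
  col 6: (0 - 0 borrow-in) - 1 → borrow from next column: (0+2) - 1 = 1, borrow out 1
  col 7: (0 - 1 borrow-in) - 1 → borrow from next column: (-1+2) - 1 = 0, borrow out 1
  col 8: (0 - 1 borrow-in) - 0 → borrow from next column: (-1+2) - 0 = 1, borrow out 1
  col 9: (0 - 1 borrow-in) - 0 → borrow from next column: (-1+2) - 0 = 1, borrow out 1
  col 10: (1 - 1 borrow-in) - 0 → 0 - 0 = 0, borrow out 0
Reading bits MSB→LSB: 01101000000
Strip leading zeros: 1101000000
= 1101000000


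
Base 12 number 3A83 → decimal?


Positional values (base 12):
  3 × 12^0 = 3 × 1 = 3
  8 × 12^1 = 8 × 12 = 96
  A × 12^2 = 10 × 144 = 1440
  3 × 12^3 = 3 × 1728 = 5184
Sum = 3 + 96 + 1440 + 5184
= 6723


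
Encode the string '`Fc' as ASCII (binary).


String: '`Fc'  (3 characters)
Per-character ASCII lookup:
  '`': special character: '`' = 96 → 1100000
  'F': uppercase starts at 65: 'F' = 65 + 5 = 70 → 1000110
  'c': lowercase starts at 97: 'c' = 97 + 2 = 99 → 1100011
= 1100000 1000110 1100011


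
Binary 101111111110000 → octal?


Group into 3-bit groups: 101111111110000
  101 = 5
  111 = 7
  111 = 7
  110 = 6
  000 = 0
= 0o57760


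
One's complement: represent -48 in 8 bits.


Original: 00110000
Invert all bits:
  bit 0: 0 → 1
  bit 1: 0 → 1
  bit 2: 1 → 0
  bit 3: 1 → 0
  bit 4: 0 → 1
  bit 5: 0 → 1
  bit 6: 0 → 1
  bit 7: 0 → 1
= 11001111


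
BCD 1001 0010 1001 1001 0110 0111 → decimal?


Each 4-bit group → digit:
  1001 → 9
  0010 → 2
  1001 → 9
  1001 → 9
  0110 → 6
  0111 → 7
= 929967


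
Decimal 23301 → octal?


Divide by 8 repeatedly:
23301 ÷ 8 = 2912 remainder 5
2912 ÷ 8 = 364 remainder 0
364 ÷ 8 = 45 remainder 4
45 ÷ 8 = 5 remainder 5
5 ÷ 8 = 0 remainder 5
Reading remainders bottom-up:
= 0o55405


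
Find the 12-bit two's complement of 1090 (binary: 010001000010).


Original: 010001000010
Step 1 - Invert all bits: 101110111101
Step 2 - Add 1: 101110111101 + 1
= 101110111110 (represents -1090)


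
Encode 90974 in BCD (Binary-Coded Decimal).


Each digit → 4-bit binary:
  9 → 1001
  0 → 0000
  9 → 1001
  7 → 0111
  4 → 0100
= 1001 0000 1001 0111 0100


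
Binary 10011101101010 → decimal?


Positional values:
Bit 1: 1 × 2^1 = 2
Bit 3: 1 × 2^3 = 8
Bit 5: 1 × 2^5 = 32
Bit 6: 1 × 2^6 = 64
Bit 8: 1 × 2^8 = 256
Bit 9: 1 × 2^9 = 512
Bit 10: 1 × 2^10 = 1024
Bit 13: 1 × 2^13 = 8192
Sum = 2 + 8 + 32 + 64 + 256 + 512 + 1024 + 8192
= 10090


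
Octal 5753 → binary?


Each octal digit → 3 binary bits:
  5 = 101
  7 = 111
  5 = 101
  3 = 011
Concatenate: 101 111 101 011
= 101111101011


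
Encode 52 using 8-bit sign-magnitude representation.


Sign bit: 0 (positive)
Magnitude: 52 = 0110100
= 00110100


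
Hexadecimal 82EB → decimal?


Positional values:
Position 0: B × 16^0 = 11 × 1 = 11
Position 1: E × 16^1 = 14 × 16 = 224
Position 2: 2 × 16^2 = 2 × 256 = 512
Position 3: 8 × 16^3 = 8 × 4096 = 32768
Sum = 11 + 224 + 512 + 32768
= 33515


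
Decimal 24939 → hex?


Divide by 16 repeatedly:
24939 ÷ 16 = 1558 remainder 11 (B)
1558 ÷ 16 = 97 remainder 6 (6)
97 ÷ 16 = 6 remainder 1 (1)
6 ÷ 16 = 0 remainder 6 (6)
Reading remainders bottom-up:
= 0x616B


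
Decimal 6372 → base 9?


Divide by 9 repeatedly:
6372 ÷ 9 = 708 remainder 0
708 ÷ 9 = 78 remainder 6
78 ÷ 9 = 8 remainder 6
8 ÷ 9 = 0 remainder 8
Reading remainders bottom-up:
= 8660


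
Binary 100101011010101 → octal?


Group into 3-bit groups: 100101011010101
  100 = 4
  101 = 5
  011 = 3
  010 = 2
  101 = 5
= 0o45325


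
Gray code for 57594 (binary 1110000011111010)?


Binary: 1110000011111010
Gray code: G = B XOR (B >> 1)
B >> 1 = 0111000001111101
1110000011111010 XOR 0111000001111101:
  1 XOR 0 = 1
  1 XOR 1 = 0
  1 XOR 1 = 0
  0 XOR 1 = 1
  0 XOR 0 = 0
  0 XOR 0 = 0
  0 XOR 0 = 0
  0 XOR 0 = 0
  1 XOR 0 = 1
  1 XOR 1 = 0
  1 XOR 1 = 0
  1 XOR 1 = 0
  1 XOR 1 = 0
  0 XOR 1 = 1
  1 XOR 0 = 1
  0 XOR 1 = 1
= 1001000010000111


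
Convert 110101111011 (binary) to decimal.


Positional values:
Bit 0: 1 × 2^0 = 1
Bit 1: 1 × 2^1 = 2
Bit 3: 1 × 2^3 = 8
Bit 4: 1 × 2^4 = 16
Bit 5: 1 × 2^5 = 32
Bit 6: 1 × 2^6 = 64
Bit 8: 1 × 2^8 = 256
Bit 10: 1 × 2^10 = 1024
Bit 11: 1 × 2^11 = 2048
Sum = 1 + 2 + 8 + 16 + 32 + 64 + 256 + 1024 + 2048
= 3451


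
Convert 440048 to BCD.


Each digit → 4-bit binary:
  4 → 0100
  4 → 0100
  0 → 0000
  0 → 0000
  4 → 0100
  8 → 1000
= 0100 0100 0000 0000 0100 1000


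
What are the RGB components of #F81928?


Hex: #F81928
R = F8₁₆ = 248
G = 19₁₆ = 25
B = 28₁₆ = 40
= RGB(248, 25, 40)


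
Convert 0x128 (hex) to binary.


Each hex digit → 4 binary bits:
  1 = 0001
  2 = 0010
  8 = 1000
Concatenate: 0001 0010 1000
= 000100101000


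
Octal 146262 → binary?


Each octal digit → 3 binary bits:
  1 = 001
  4 = 100
  6 = 110
  2 = 010
  6 = 110
  2 = 010
Concatenate: 001 100 110 010 110 010
= 001100110010110010


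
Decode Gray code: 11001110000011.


Gray code: 11001110000011
MSB stays the same: 1
Each subsequent bit = prev_binary XOR current_gray:
  B[1] = 1 XOR 1 = 0
  B[2] = 0 XOR 0 = 0
  B[3] = 0 XOR 0 = 0
  B[4] = 0 XOR 1 = 1
  B[5] = 1 XOR 1 = 0
  B[6] = 0 XOR 1 = 1
  B[7] = 1 XOR 0 = 1
  B[8] = 1 XOR 0 = 1
  B[9] = 1 XOR 0 = 1
  B[10] = 1 XOR 0 = 1
  B[11] = 1 XOR 0 = 1
  B[12] = 1 XOR 1 = 0
  B[13] = 0 XOR 1 = 1
= 10001011111101 (8957 decimal)


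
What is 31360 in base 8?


Divide by 8 repeatedly:
31360 ÷ 8 = 3920 remainder 0
3920 ÷ 8 = 490 remainder 0
490 ÷ 8 = 61 remainder 2
61 ÷ 8 = 7 remainder 5
7 ÷ 8 = 0 remainder 7
Reading remainders bottom-up:
= 0o75200


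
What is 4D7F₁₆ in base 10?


Positional values:
Position 0: F × 16^0 = 15 × 1 = 15
Position 1: 7 × 16^1 = 7 × 16 = 112
Position 2: D × 16^2 = 13 × 256 = 3328
Position 3: 4 × 16^3 = 4 × 4096 = 16384
Sum = 15 + 112 + 3328 + 16384
= 19839


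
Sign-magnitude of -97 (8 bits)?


Sign bit: 1 (negative)
Magnitude: 97 = 1100001
= 11100001


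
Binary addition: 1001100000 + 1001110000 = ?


Align and add column by column (LSB to MSB, carry propagating):
  01001100000
+ 01001110000
  -----------
  col 0: 0 + 0 + 0 (carry in) = 0 → bit 0, carry out 0
  col 1: 0 + 0 + 0 (carry in) = 0 → bit 0, carry out 0
  col 2: 0 + 0 + 0 (carry in) = 0 → bit 0, carry out 0
  col 3: 0 + 0 + 0 (carry in) = 0 → bit 0, carry out 0
  col 4: 0 + 1 + 0 (carry in) = 1 → bit 1, carry out 0
  col 5: 1 + 1 + 0 (carry in) = 2 → bit 0, carry out 1
  col 6: 1 + 1 + 1 (carry in) = 3 → bit 1, carry out 1
  col 7: 0 + 0 + 1 (carry in) = 1 → bit 1, carry out 0
  col 8: 0 + 0 + 0 (carry in) = 0 → bit 0, carry out 0
  col 9: 1 + 1 + 0 (carry in) = 2 → bit 0, carry out 1
  col 10: 0 + 0 + 1 (carry in) = 1 → bit 1, carry out 0
Reading bits MSB→LSB: 10011010000
Strip leading zeros: 10011010000
= 10011010000


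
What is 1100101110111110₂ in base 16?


Group into 4-bit nibbles: 1100101110111110
  1100 = C
  1011 = B
  1011 = B
  1110 = E
= 0xCBBE


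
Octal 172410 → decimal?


Positional values:
Position 0: 0 × 8^0 = 0
Position 1: 1 × 8^1 = 8
Position 2: 4 × 8^2 = 256
Position 3: 2 × 8^3 = 1024
Position 4: 7 × 8^4 = 28672
Position 5: 1 × 8^5 = 32768
Sum = 0 + 8 + 256 + 1024 + 28672 + 32768
= 62728


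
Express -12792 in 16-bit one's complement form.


Original: 0011000111111000
Invert all bits:
  bit 0: 0 → 1
  bit 1: 0 → 1
  bit 2: 1 → 0
  bit 3: 1 → 0
  bit 4: 0 → 1
  bit 5: 0 → 1
  bit 6: 0 → 1
  bit 7: 1 → 0
  bit 8: 1 → 0
  bit 9: 1 → 0
  bit 10: 1 → 0
  bit 11: 1 → 0
  bit 12: 1 → 0
  bit 13: 0 → 1
  bit 14: 0 → 1
  bit 15: 0 → 1
= 1100111000000111


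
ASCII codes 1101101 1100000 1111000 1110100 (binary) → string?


Codes (binary): 1101101 1100000 1111000 1110100
Per-code ASCII lookup:
  1101101 = 109  (range 97-122: lowercase, 109 - 97 = 12) → 'm'
  1100000 = 96  (special character) → '`'
  1111000 = 120  (range 97-122: lowercase, 120 - 97 = 23) → 'x'
  1110100 = 116  (range 97-122: lowercase, 116 - 97 = 19) → 't'
= 'm`xt'


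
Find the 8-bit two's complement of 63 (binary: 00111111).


Original: 00111111
Step 1 - Invert all bits: 11000000
Step 2 - Add 1: 11000000 + 1
= 11000001 (represents -63)


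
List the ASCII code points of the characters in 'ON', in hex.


String: 'ON'  (2 characters)
Per-character ASCII lookup:
  'O': uppercase starts at 65: 'O' = 65 + 14 = 79 → 0x4F
  'N': uppercase starts at 65: 'N' = 65 + 13 = 78 → 0x4E
= 0x4F 0x4E


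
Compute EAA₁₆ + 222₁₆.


Align and add column by column (LSB to MSB, each column mod 16 with carry):
  0EAA
+ 0222
  ----
  col 0: A(10) + 2(2) + 0 (carry in) = 12 → C(12), carry out 0
  col 1: A(10) + 2(2) + 0 (carry in) = 12 → C(12), carry out 0
  col 2: E(14) + 2(2) + 0 (carry in) = 16 → 0(0), carry out 1
  col 3: 0(0) + 0(0) + 1 (carry in) = 1 → 1(1), carry out 0
Reading digits MSB→LSB: 10CC
Strip leading zeros: 10CC
= 0x10CC


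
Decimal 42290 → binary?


Divide by 2 repeatedly:
42290 ÷ 2 = 21145 remainder 0
21145 ÷ 2 = 10572 remainder 1
10572 ÷ 2 = 5286 remainder 0
5286 ÷ 2 = 2643 remainder 0
2643 ÷ 2 = 1321 remainder 1
1321 ÷ 2 = 660 remainder 1
660 ÷ 2 = 330 remainder 0
330 ÷ 2 = 165 remainder 0
165 ÷ 2 = 82 remainder 1
82 ÷ 2 = 41 remainder 0
41 ÷ 2 = 20 remainder 1
20 ÷ 2 = 10 remainder 0
10 ÷ 2 = 5 remainder 0
5 ÷ 2 = 2 remainder 1
2 ÷ 2 = 1 remainder 0
1 ÷ 2 = 0 remainder 1
Reading remainders bottom-up:
= 1010010100110010


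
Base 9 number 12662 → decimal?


Positional values (base 9):
  2 × 9^0 = 2 × 1 = 2
  6 × 9^1 = 6 × 9 = 54
  6 × 9^2 = 6 × 81 = 486
  2 × 9^3 = 2 × 729 = 1458
  1 × 9^4 = 1 × 6561 = 6561
Sum = 2 + 54 + 486 + 1458 + 6561
= 8561


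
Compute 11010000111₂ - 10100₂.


Align and subtract column by column (LSB to MSB, borrowing when needed):
  11010000111
- 00000010100
  -----------
  col 0: (1 - 0 borrow-in) - 0 → 1 - 0 = 1, borrow out 0
  col 1: (1 - 0 borrow-in) - 0 → 1 - 0 = 1, borrow out 0
  col 2: (1 - 0 borrow-in) - 1 → 1 - 1 = 0, borrow out 0
  col 3: (0 - 0 borrow-in) - 0 → 0 - 0 = 0, borrow out 0
  col 4: (0 - 0 borrow-in) - 1 → borrow from next column: (0+2) - 1 = 1, borrow out 1
  col 5: (0 - 1 borrow-in) - 0 → borrow from next column: (-1+2) - 0 = 1, borrow out 1
  col 6: (0 - 1 borrow-in) - 0 → borrow from next column: (-1+2) - 0 = 1, borrow out 1
  col 7: (1 - 1 borrow-in) - 0 → 0 - 0 = 0, borrow out 0
  col 8: (0 - 0 borrow-in) - 0 → 0 - 0 = 0, borrow out 0
  col 9: (1 - 0 borrow-in) - 0 → 1 - 0 = 1, borrow out 0
  col 10: (1 - 0 borrow-in) - 0 → 1 - 0 = 1, borrow out 0
Reading bits MSB→LSB: 11001110011
Strip leading zeros: 11001110011
= 11001110011


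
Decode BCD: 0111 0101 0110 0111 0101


Each 4-bit group → digit:
  0111 → 7
  0101 → 5
  0110 → 6
  0111 → 7
  0101 → 5
= 75675


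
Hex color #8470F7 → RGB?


Hex: #8470F7
R = 84₁₆ = 132
G = 70₁₆ = 112
B = F7₁₆ = 247
= RGB(132, 112, 247)


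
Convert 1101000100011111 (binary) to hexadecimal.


Group into 4-bit nibbles: 1101000100011111
  1101 = D
  0001 = 1
  0001 = 1
  1111 = F
= 0xD11F


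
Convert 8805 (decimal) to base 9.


Divide by 9 repeatedly:
8805 ÷ 9 = 978 remainder 3
978 ÷ 9 = 108 remainder 6
108 ÷ 9 = 12 remainder 0
12 ÷ 9 = 1 remainder 3
1 ÷ 9 = 0 remainder 1
Reading remainders bottom-up:
= 13063


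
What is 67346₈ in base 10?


Positional values:
Position 0: 6 × 8^0 = 6
Position 1: 4 × 8^1 = 32
Position 2: 3 × 8^2 = 192
Position 3: 7 × 8^3 = 3584
Position 4: 6 × 8^4 = 24576
Sum = 6 + 32 + 192 + 3584 + 24576
= 28390


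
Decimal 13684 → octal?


Divide by 8 repeatedly:
13684 ÷ 8 = 1710 remainder 4
1710 ÷ 8 = 213 remainder 6
213 ÷ 8 = 26 remainder 5
26 ÷ 8 = 3 remainder 2
3 ÷ 8 = 0 remainder 3
Reading remainders bottom-up:
= 0o32564


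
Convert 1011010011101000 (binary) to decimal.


Positional values:
Bit 3: 1 × 2^3 = 8
Bit 5: 1 × 2^5 = 32
Bit 6: 1 × 2^6 = 64
Bit 7: 1 × 2^7 = 128
Bit 10: 1 × 2^10 = 1024
Bit 12: 1 × 2^12 = 4096
Bit 13: 1 × 2^13 = 8192
Bit 15: 1 × 2^15 = 32768
Sum = 8 + 32 + 64 + 128 + 1024 + 4096 + 8192 + 32768
= 46312


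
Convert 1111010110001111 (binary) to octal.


Group into 3-bit groups: 001111010110001111
  001 = 1
  111 = 7
  010 = 2
  110 = 6
  001 = 1
  111 = 7
= 0o172617


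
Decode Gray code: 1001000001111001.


Gray code: 1001000001111001
MSB stays the same: 1
Each subsequent bit = prev_binary XOR current_gray:
  B[1] = 1 XOR 0 = 1
  B[2] = 1 XOR 0 = 1
  B[3] = 1 XOR 1 = 0
  B[4] = 0 XOR 0 = 0
  B[5] = 0 XOR 0 = 0
  B[6] = 0 XOR 0 = 0
  B[7] = 0 XOR 0 = 0
  B[8] = 0 XOR 0 = 0
  B[9] = 0 XOR 1 = 1
  B[10] = 1 XOR 1 = 0
  B[11] = 0 XOR 1 = 1
  B[12] = 1 XOR 1 = 0
  B[13] = 0 XOR 0 = 0
  B[14] = 0 XOR 0 = 0
  B[15] = 0 XOR 1 = 1
= 1110000001010001 (57425 decimal)


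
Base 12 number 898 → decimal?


Positional values (base 12):
  8 × 12^0 = 8 × 1 = 8
  9 × 12^1 = 9 × 12 = 108
  8 × 12^2 = 8 × 144 = 1152
Sum = 8 + 108 + 1152
= 1268


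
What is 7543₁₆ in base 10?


Positional values:
Position 0: 3 × 16^0 = 3 × 1 = 3
Position 1: 4 × 16^1 = 4 × 16 = 64
Position 2: 5 × 16^2 = 5 × 256 = 1280
Position 3: 7 × 16^3 = 7 × 4096 = 28672
Sum = 3 + 64 + 1280 + 28672
= 30019


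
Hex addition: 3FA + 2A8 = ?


Align and add column by column (LSB to MSB, each column mod 16 with carry):
  03FA
+ 02A8
  ----
  col 0: A(10) + 8(8) + 0 (carry in) = 18 → 2(2), carry out 1
  col 1: F(15) + A(10) + 1 (carry in) = 26 → A(10), carry out 1
  col 2: 3(3) + 2(2) + 1 (carry in) = 6 → 6(6), carry out 0
  col 3: 0(0) + 0(0) + 0 (carry in) = 0 → 0(0), carry out 0
Reading digits MSB→LSB: 06A2
Strip leading zeros: 6A2
= 0x6A2


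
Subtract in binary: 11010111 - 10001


Align and subtract column by column (LSB to MSB, borrowing when needed):
  11010111
- 00010001
  --------
  col 0: (1 - 0 borrow-in) - 1 → 1 - 1 = 0, borrow out 0
  col 1: (1 - 0 borrow-in) - 0 → 1 - 0 = 1, borrow out 0
  col 2: (1 - 0 borrow-in) - 0 → 1 - 0 = 1, borrow out 0
  col 3: (0 - 0 borrow-in) - 0 → 0 - 0 = 0, borrow out 0
  col 4: (1 - 0 borrow-in) - 1 → 1 - 1 = 0, borrow out 0
  col 5: (0 - 0 borrow-in) - 0 → 0 - 0 = 0, borrow out 0
  col 6: (1 - 0 borrow-in) - 0 → 1 - 0 = 1, borrow out 0
  col 7: (1 - 0 borrow-in) - 0 → 1 - 0 = 1, borrow out 0
Reading bits MSB→LSB: 11000110
Strip leading zeros: 11000110
= 11000110


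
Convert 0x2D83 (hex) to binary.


Each hex digit → 4 binary bits:
  2 = 0010
  D = 1101
  8 = 1000
  3 = 0011
Concatenate: 0010 1101 1000 0011
= 0010110110000011


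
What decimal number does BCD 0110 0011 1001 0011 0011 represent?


Each 4-bit group → digit:
  0110 → 6
  0011 → 3
  1001 → 9
  0011 → 3
  0011 → 3
= 63933


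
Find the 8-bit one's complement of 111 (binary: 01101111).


Original: 01101111
Invert all bits:
  bit 0: 0 → 1
  bit 1: 1 → 0
  bit 2: 1 → 0
  bit 3: 0 → 1
  bit 4: 1 → 0
  bit 5: 1 → 0
  bit 6: 1 → 0
  bit 7: 1 → 0
= 10010000


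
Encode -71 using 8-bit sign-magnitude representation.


Sign bit: 1 (negative)
Magnitude: 71 = 1000111
= 11000111


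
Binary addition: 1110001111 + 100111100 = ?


Align and add column by column (LSB to MSB, carry propagating):
  01110001111
+ 00100111100
  -----------
  col 0: 1 + 0 + 0 (carry in) = 1 → bit 1, carry out 0
  col 1: 1 + 0 + 0 (carry in) = 1 → bit 1, carry out 0
  col 2: 1 + 1 + 0 (carry in) = 2 → bit 0, carry out 1
  col 3: 1 + 1 + 1 (carry in) = 3 → bit 1, carry out 1
  col 4: 0 + 1 + 1 (carry in) = 2 → bit 0, carry out 1
  col 5: 0 + 1 + 1 (carry in) = 2 → bit 0, carry out 1
  col 6: 0 + 0 + 1 (carry in) = 1 → bit 1, carry out 0
  col 7: 1 + 0 + 0 (carry in) = 1 → bit 1, carry out 0
  col 8: 1 + 1 + 0 (carry in) = 2 → bit 0, carry out 1
  col 9: 1 + 0 + 1 (carry in) = 2 → bit 0, carry out 1
  col 10: 0 + 0 + 1 (carry in) = 1 → bit 1, carry out 0
Reading bits MSB→LSB: 10011001011
Strip leading zeros: 10011001011
= 10011001011


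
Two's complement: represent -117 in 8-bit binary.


Original: 01110101
Step 1 - Invert all bits: 10001010
Step 2 - Add 1: 10001010 + 1
= 10001011 (represents -117)


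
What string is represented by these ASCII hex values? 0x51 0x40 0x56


Codes (hex): 0x51 0x40 0x56
Per-code ASCII lookup:
  0x51 = 81  (range 65-90: uppercase, 81 - 65 = 16) → 'Q'
  0x40 = 64  (special character) → '@'
  0x56 = 86  (range 65-90: uppercase, 86 - 65 = 21) → 'V'
= 'Q@V'


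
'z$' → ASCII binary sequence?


String: 'z$'  (2 characters)
Per-character ASCII lookup:
  'z': lowercase starts at 97: 'z' = 97 + 25 = 122 → 1111010
  '$': special character: '$' = 36 → 100100
= 1111010 100100


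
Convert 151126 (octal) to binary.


Each octal digit → 3 binary bits:
  1 = 001
  5 = 101
  1 = 001
  1 = 001
  2 = 010
  6 = 110
Concatenate: 001 101 001 001 010 110
= 001101001001010110


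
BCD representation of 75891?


Each digit → 4-bit binary:
  7 → 0111
  5 → 0101
  8 → 1000
  9 → 1001
  1 → 0001
= 0111 0101 1000 1001 0001


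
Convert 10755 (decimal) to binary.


Divide by 2 repeatedly:
10755 ÷ 2 = 5377 remainder 1
5377 ÷ 2 = 2688 remainder 1
2688 ÷ 2 = 1344 remainder 0
1344 ÷ 2 = 672 remainder 0
672 ÷ 2 = 336 remainder 0
336 ÷ 2 = 168 remainder 0
168 ÷ 2 = 84 remainder 0
84 ÷ 2 = 42 remainder 0
42 ÷ 2 = 21 remainder 0
21 ÷ 2 = 10 remainder 1
10 ÷ 2 = 5 remainder 0
5 ÷ 2 = 2 remainder 1
2 ÷ 2 = 1 remainder 0
1 ÷ 2 = 0 remainder 1
Reading remainders bottom-up:
= 10101000000011


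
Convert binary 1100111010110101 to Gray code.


Binary: 1100111010110101
Gray code: G = B XOR (B >> 1)
B >> 1 = 0110011101011010
1100111010110101 XOR 0110011101011010:
  1 XOR 0 = 1
  1 XOR 1 = 0
  0 XOR 1 = 1
  0 XOR 0 = 0
  1 XOR 0 = 1
  1 XOR 1 = 0
  1 XOR 1 = 0
  0 XOR 1 = 1
  1 XOR 0 = 1
  0 XOR 1 = 1
  1 XOR 0 = 1
  1 XOR 1 = 0
  0 XOR 1 = 1
  1 XOR 0 = 1
  0 XOR 1 = 1
  1 XOR 0 = 1
= 1010100111101111


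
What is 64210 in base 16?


Divide by 16 repeatedly:
64210 ÷ 16 = 4013 remainder 2 (2)
4013 ÷ 16 = 250 remainder 13 (D)
250 ÷ 16 = 15 remainder 10 (A)
15 ÷ 16 = 0 remainder 15 (F)
Reading remainders bottom-up:
= 0xFAD2


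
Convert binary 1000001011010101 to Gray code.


Binary: 1000001011010101
Gray code: G = B XOR (B >> 1)
B >> 1 = 0100000101101010
1000001011010101 XOR 0100000101101010:
  1 XOR 0 = 1
  0 XOR 1 = 1
  0 XOR 0 = 0
  0 XOR 0 = 0
  0 XOR 0 = 0
  0 XOR 0 = 0
  1 XOR 0 = 1
  0 XOR 1 = 1
  1 XOR 0 = 1
  1 XOR 1 = 0
  0 XOR 1 = 1
  1 XOR 0 = 1
  0 XOR 1 = 1
  1 XOR 0 = 1
  0 XOR 1 = 1
  1 XOR 0 = 1
= 1100001110111111


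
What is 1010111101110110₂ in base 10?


Positional values:
Bit 1: 1 × 2^1 = 2
Bit 2: 1 × 2^2 = 4
Bit 4: 1 × 2^4 = 16
Bit 5: 1 × 2^5 = 32
Bit 6: 1 × 2^6 = 64
Bit 8: 1 × 2^8 = 256
Bit 9: 1 × 2^9 = 512
Bit 10: 1 × 2^10 = 1024
Bit 11: 1 × 2^11 = 2048
Bit 13: 1 × 2^13 = 8192
Bit 15: 1 × 2^15 = 32768
Sum = 2 + 4 + 16 + 32 + 64 + 256 + 512 + 1024 + 2048 + 8192 + 32768
= 44918


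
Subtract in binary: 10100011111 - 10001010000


Align and subtract column by column (LSB to MSB, borrowing when needed):
  10100011111
- 10001010000
  -----------
  col 0: (1 - 0 borrow-in) - 0 → 1 - 0 = 1, borrow out 0
  col 1: (1 - 0 borrow-in) - 0 → 1 - 0 = 1, borrow out 0
  col 2: (1 - 0 borrow-in) - 0 → 1 - 0 = 1, borrow out 0
  col 3: (1 - 0 borrow-in) - 0 → 1 - 0 = 1, borrow out 0
  col 4: (1 - 0 borrow-in) - 1 → 1 - 1 = 0, borrow out 0
  col 5: (0 - 0 borrow-in) - 0 → 0 - 0 = 0, borrow out 0
  col 6: (0 - 0 borrow-in) - 1 → borrow from next column: (0+2) - 1 = 1, borrow out 1
  col 7: (0 - 1 borrow-in) - 0 → borrow from next column: (-1+2) - 0 = 1, borrow out 1
  col 8: (1 - 1 borrow-in) - 0 → 0 - 0 = 0, borrow out 0
  col 9: (0 - 0 borrow-in) - 0 → 0 - 0 = 0, borrow out 0
  col 10: (1 - 0 borrow-in) - 1 → 1 - 1 = 0, borrow out 0
Reading bits MSB→LSB: 00011001111
Strip leading zeros: 11001111
= 11001111


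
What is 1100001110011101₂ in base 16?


Group into 4-bit nibbles: 1100001110011101
  1100 = C
  0011 = 3
  1001 = 9
  1101 = D
= 0xC39D


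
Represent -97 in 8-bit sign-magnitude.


Sign bit: 1 (negative)
Magnitude: 97 = 1100001
= 11100001


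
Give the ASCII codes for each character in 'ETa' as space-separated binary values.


String: 'ETa'  (3 characters)
Per-character ASCII lookup:
  'E': uppercase starts at 65: 'E' = 65 + 4 = 69 → 1000101
  'T': uppercase starts at 65: 'T' = 65 + 19 = 84 → 1010100
  'a': lowercase starts at 97: 'a' = 97 + 0 = 97 → 1100001
= 1000101 1010100 1100001


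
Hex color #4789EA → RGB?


Hex: #4789EA
R = 47₁₆ = 71
G = 89₁₆ = 137
B = EA₁₆ = 234
= RGB(71, 137, 234)


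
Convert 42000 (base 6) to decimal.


Positional values (base 6):
  0 × 6^0 = 0 × 1 = 0
  0 × 6^1 = 0 × 6 = 0
  0 × 6^2 = 0 × 36 = 0
  2 × 6^3 = 2 × 216 = 432
  4 × 6^4 = 4 × 1296 = 5184
Sum = 0 + 0 + 0 + 432 + 5184
= 5616


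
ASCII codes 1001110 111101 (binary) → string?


Codes (binary): 1001110 111101
Per-code ASCII lookup:
  1001110 = 78  (range 65-90: uppercase, 78 - 65 = 13) → 'N'
  111101 = 61  (special character) → '='
= 'N='


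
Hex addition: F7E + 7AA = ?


Align and add column by column (LSB to MSB, each column mod 16 with carry):
  0F7E
+ 07AA
  ----
  col 0: E(14) + A(10) + 0 (carry in) = 24 → 8(8), carry out 1
  col 1: 7(7) + A(10) + 1 (carry in) = 18 → 2(2), carry out 1
  col 2: F(15) + 7(7) + 1 (carry in) = 23 → 7(7), carry out 1
  col 3: 0(0) + 0(0) + 1 (carry in) = 1 → 1(1), carry out 0
Reading digits MSB→LSB: 1728
Strip leading zeros: 1728
= 0x1728


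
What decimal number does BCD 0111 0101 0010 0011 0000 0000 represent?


Each 4-bit group → digit:
  0111 → 7
  0101 → 5
  0010 → 2
  0011 → 3
  0000 → 0
  0000 → 0
= 752300


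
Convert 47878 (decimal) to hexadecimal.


Divide by 16 repeatedly:
47878 ÷ 16 = 2992 remainder 6 (6)
2992 ÷ 16 = 187 remainder 0 (0)
187 ÷ 16 = 11 remainder 11 (B)
11 ÷ 16 = 0 remainder 11 (B)
Reading remainders bottom-up:
= 0xBB06


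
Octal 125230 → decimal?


Positional values:
Position 0: 0 × 8^0 = 0
Position 1: 3 × 8^1 = 24
Position 2: 2 × 8^2 = 128
Position 3: 5 × 8^3 = 2560
Position 4: 2 × 8^4 = 8192
Position 5: 1 × 8^5 = 32768
Sum = 0 + 24 + 128 + 2560 + 8192 + 32768
= 43672


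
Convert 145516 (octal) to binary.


Each octal digit → 3 binary bits:
  1 = 001
  4 = 100
  5 = 101
  5 = 101
  1 = 001
  6 = 110
Concatenate: 001 100 101 101 001 110
= 001100101101001110


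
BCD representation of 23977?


Each digit → 4-bit binary:
  2 → 0010
  3 → 0011
  9 → 1001
  7 → 0111
  7 → 0111
= 0010 0011 1001 0111 0111


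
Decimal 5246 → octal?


Divide by 8 repeatedly:
5246 ÷ 8 = 655 remainder 6
655 ÷ 8 = 81 remainder 7
81 ÷ 8 = 10 remainder 1
10 ÷ 8 = 1 remainder 2
1 ÷ 8 = 0 remainder 1
Reading remainders bottom-up:
= 0o12176


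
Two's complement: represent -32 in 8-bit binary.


Original: 00100000
Step 1 - Invert all bits: 11011111
Step 2 - Add 1: 11011111 + 1
= 11100000 (represents -32)


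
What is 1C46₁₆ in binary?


Each hex digit → 4 binary bits:
  1 = 0001
  C = 1100
  4 = 0100
  6 = 0110
Concatenate: 0001 1100 0100 0110
= 0001110001000110


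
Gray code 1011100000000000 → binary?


Gray code: 1011100000000000
MSB stays the same: 1
Each subsequent bit = prev_binary XOR current_gray:
  B[1] = 1 XOR 0 = 1
  B[2] = 1 XOR 1 = 0
  B[3] = 0 XOR 1 = 1
  B[4] = 1 XOR 1 = 0
  B[5] = 0 XOR 0 = 0
  B[6] = 0 XOR 0 = 0
  B[7] = 0 XOR 0 = 0
  B[8] = 0 XOR 0 = 0
  B[9] = 0 XOR 0 = 0
  B[10] = 0 XOR 0 = 0
  B[11] = 0 XOR 0 = 0
  B[12] = 0 XOR 0 = 0
  B[13] = 0 XOR 0 = 0
  B[14] = 0 XOR 0 = 0
  B[15] = 0 XOR 0 = 0
= 1101000000000000 (53248 decimal)


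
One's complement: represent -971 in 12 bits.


Original: 001111001011
Invert all bits:
  bit 0: 0 → 1
  bit 1: 0 → 1
  bit 2: 1 → 0
  bit 3: 1 → 0
  bit 4: 1 → 0
  bit 5: 1 → 0
  bit 6: 0 → 1
  bit 7: 0 → 1
  bit 8: 1 → 0
  bit 9: 0 → 1
  bit 10: 1 → 0
  bit 11: 1 → 0
= 110000110100


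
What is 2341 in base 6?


Divide by 6 repeatedly:
2341 ÷ 6 = 390 remainder 1
390 ÷ 6 = 65 remainder 0
65 ÷ 6 = 10 remainder 5
10 ÷ 6 = 1 remainder 4
1 ÷ 6 = 0 remainder 1
Reading remainders bottom-up:
= 14501


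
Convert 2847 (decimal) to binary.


Divide by 2 repeatedly:
2847 ÷ 2 = 1423 remainder 1
1423 ÷ 2 = 711 remainder 1
711 ÷ 2 = 355 remainder 1
355 ÷ 2 = 177 remainder 1
177 ÷ 2 = 88 remainder 1
88 ÷ 2 = 44 remainder 0
44 ÷ 2 = 22 remainder 0
22 ÷ 2 = 11 remainder 0
11 ÷ 2 = 5 remainder 1
5 ÷ 2 = 2 remainder 1
2 ÷ 2 = 1 remainder 0
1 ÷ 2 = 0 remainder 1
Reading remainders bottom-up:
= 101100011111


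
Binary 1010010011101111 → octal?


Group into 3-bit groups: 001010010011101111
  001 = 1
  010 = 2
  010 = 2
  011 = 3
  101 = 5
  111 = 7
= 0o122357


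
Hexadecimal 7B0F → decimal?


Positional values:
Position 0: F × 16^0 = 15 × 1 = 15
Position 1: 0 × 16^1 = 0 × 16 = 0
Position 2: B × 16^2 = 11 × 256 = 2816
Position 3: 7 × 16^3 = 7 × 4096 = 28672
Sum = 15 + 0 + 2816 + 28672
= 31503


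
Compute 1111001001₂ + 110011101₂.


Align and add column by column (LSB to MSB, carry propagating):
  01111001001
+ 00110011101
  -----------
  col 0: 1 + 1 + 0 (carry in) = 2 → bit 0, carry out 1
  col 1: 0 + 0 + 1 (carry in) = 1 → bit 1, carry out 0
  col 2: 0 + 1 + 0 (carry in) = 1 → bit 1, carry out 0
  col 3: 1 + 1 + 0 (carry in) = 2 → bit 0, carry out 1
  col 4: 0 + 1 + 1 (carry in) = 2 → bit 0, carry out 1
  col 5: 0 + 0 + 1 (carry in) = 1 → bit 1, carry out 0
  col 6: 1 + 0 + 0 (carry in) = 1 → bit 1, carry out 0
  col 7: 1 + 1 + 0 (carry in) = 2 → bit 0, carry out 1
  col 8: 1 + 1 + 1 (carry in) = 3 → bit 1, carry out 1
  col 9: 1 + 0 + 1 (carry in) = 2 → bit 0, carry out 1
  col 10: 0 + 0 + 1 (carry in) = 1 → bit 1, carry out 0
Reading bits MSB→LSB: 10101100110
Strip leading zeros: 10101100110
= 10101100110


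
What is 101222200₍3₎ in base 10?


Positional values (base 3):
  0 × 3^0 = 0 × 1 = 0
  0 × 3^1 = 0 × 3 = 0
  2 × 3^2 = 2 × 9 = 18
  2 × 3^3 = 2 × 27 = 54
  2 × 3^4 = 2 × 81 = 162
  2 × 3^5 = 2 × 243 = 486
  1 × 3^6 = 1 × 729 = 729
  0 × 3^7 = 0 × 2187 = 0
  1 × 3^8 = 1 × 6561 = 6561
Sum = 0 + 0 + 18 + 54 + 162 + 486 + 729 + 0 + 6561
= 8010


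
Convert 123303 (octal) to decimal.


Positional values:
Position 0: 3 × 8^0 = 3
Position 1: 0 × 8^1 = 0
Position 2: 3 × 8^2 = 192
Position 3: 3 × 8^3 = 1536
Position 4: 2 × 8^4 = 8192
Position 5: 1 × 8^5 = 32768
Sum = 3 + 0 + 192 + 1536 + 8192 + 32768
= 42691


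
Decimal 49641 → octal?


Divide by 8 repeatedly:
49641 ÷ 8 = 6205 remainder 1
6205 ÷ 8 = 775 remainder 5
775 ÷ 8 = 96 remainder 7
96 ÷ 8 = 12 remainder 0
12 ÷ 8 = 1 remainder 4
1 ÷ 8 = 0 remainder 1
Reading remainders bottom-up:
= 0o140751


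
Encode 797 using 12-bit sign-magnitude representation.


Sign bit: 0 (positive)
Magnitude: 797 = 01100011101
= 001100011101


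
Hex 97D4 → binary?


Each hex digit → 4 binary bits:
  9 = 1001
  7 = 0111
  D = 1101
  4 = 0100
Concatenate: 1001 0111 1101 0100
= 1001011111010100


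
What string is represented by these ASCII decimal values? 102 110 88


Codes (decimal): 102 110 88
Per-code ASCII lookup:
  102  (range 97-122: lowercase, 102 - 97 = 5) → 'f'
  110  (range 97-122: lowercase, 110 - 97 = 13) → 'n'
  88  (range 65-90: uppercase, 88 - 65 = 23) → 'X'
= 'fnX'


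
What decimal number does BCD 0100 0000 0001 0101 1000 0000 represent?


Each 4-bit group → digit:
  0100 → 4
  0000 → 0
  0001 → 1
  0101 → 5
  1000 → 8
  0000 → 0
= 401580


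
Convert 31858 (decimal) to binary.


Divide by 2 repeatedly:
31858 ÷ 2 = 15929 remainder 0
15929 ÷ 2 = 7964 remainder 1
7964 ÷ 2 = 3982 remainder 0
3982 ÷ 2 = 1991 remainder 0
1991 ÷ 2 = 995 remainder 1
995 ÷ 2 = 497 remainder 1
497 ÷ 2 = 248 remainder 1
248 ÷ 2 = 124 remainder 0
124 ÷ 2 = 62 remainder 0
62 ÷ 2 = 31 remainder 0
31 ÷ 2 = 15 remainder 1
15 ÷ 2 = 7 remainder 1
7 ÷ 2 = 3 remainder 1
3 ÷ 2 = 1 remainder 1
1 ÷ 2 = 0 remainder 1
Reading remainders bottom-up:
= 111110001110010


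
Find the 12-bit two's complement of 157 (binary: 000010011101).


Original: 000010011101
Step 1 - Invert all bits: 111101100010
Step 2 - Add 1: 111101100010 + 1
= 111101100011 (represents -157)


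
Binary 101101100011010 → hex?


Group into 4-bit nibbles: 0101101100011010
  0101 = 5
  1011 = B
  0001 = 1
  1010 = A
= 0x5B1A


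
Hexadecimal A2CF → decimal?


Positional values:
Position 0: F × 16^0 = 15 × 1 = 15
Position 1: C × 16^1 = 12 × 16 = 192
Position 2: 2 × 16^2 = 2 × 256 = 512
Position 3: A × 16^3 = 10 × 4096 = 40960
Sum = 15 + 192 + 512 + 40960
= 41679


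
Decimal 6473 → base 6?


Divide by 6 repeatedly:
6473 ÷ 6 = 1078 remainder 5
1078 ÷ 6 = 179 remainder 4
179 ÷ 6 = 29 remainder 5
29 ÷ 6 = 4 remainder 5
4 ÷ 6 = 0 remainder 4
Reading remainders bottom-up:
= 45545


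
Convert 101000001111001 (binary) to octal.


Group into 3-bit groups: 101000001111001
  101 = 5
  000 = 0
  001 = 1
  111 = 7
  001 = 1
= 0o50171


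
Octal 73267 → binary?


Each octal digit → 3 binary bits:
  7 = 111
  3 = 011
  2 = 010
  6 = 110
  7 = 111
Concatenate: 111 011 010 110 111
= 111011010110111


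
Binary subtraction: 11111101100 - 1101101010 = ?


Align and subtract column by column (LSB to MSB, borrowing when needed):
  11111101100
- 01101101010
  -----------
  col 0: (0 - 0 borrow-in) - 0 → 0 - 0 = 0, borrow out 0
  col 1: (0 - 0 borrow-in) - 1 → borrow from next column: (0+2) - 1 = 1, borrow out 1
  col 2: (1 - 1 borrow-in) - 0 → 0 - 0 = 0, borrow out 0
  col 3: (1 - 0 borrow-in) - 1 → 1 - 1 = 0, borrow out 0
  col 4: (0 - 0 borrow-in) - 0 → 0 - 0 = 0, borrow out 0
  col 5: (1 - 0 borrow-in) - 1 → 1 - 1 = 0, borrow out 0
  col 6: (1 - 0 borrow-in) - 1 → 1 - 1 = 0, borrow out 0
  col 7: (1 - 0 borrow-in) - 0 → 1 - 0 = 1, borrow out 0
  col 8: (1 - 0 borrow-in) - 1 → 1 - 1 = 0, borrow out 0
  col 9: (1 - 0 borrow-in) - 1 → 1 - 1 = 0, borrow out 0
  col 10: (1 - 0 borrow-in) - 0 → 1 - 0 = 1, borrow out 0
Reading bits MSB→LSB: 10010000010
Strip leading zeros: 10010000010
= 10010000010


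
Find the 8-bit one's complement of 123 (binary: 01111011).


Original: 01111011
Invert all bits:
  bit 0: 0 → 1
  bit 1: 1 → 0
  bit 2: 1 → 0
  bit 3: 1 → 0
  bit 4: 1 → 0
  bit 5: 0 → 1
  bit 6: 1 → 0
  bit 7: 1 → 0
= 10000100


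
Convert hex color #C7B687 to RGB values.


Hex: #C7B687
R = C7₁₆ = 199
G = B6₁₆ = 182
B = 87₁₆ = 135
= RGB(199, 182, 135)


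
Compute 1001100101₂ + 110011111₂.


Align and add column by column (LSB to MSB, carry propagating):
  01001100101
+ 00110011111
  -----------
  col 0: 1 + 1 + 0 (carry in) = 2 → bit 0, carry out 1
  col 1: 0 + 1 + 1 (carry in) = 2 → bit 0, carry out 1
  col 2: 1 + 1 + 1 (carry in) = 3 → bit 1, carry out 1
  col 3: 0 + 1 + 1 (carry in) = 2 → bit 0, carry out 1
  col 4: 0 + 1 + 1 (carry in) = 2 → bit 0, carry out 1
  col 5: 1 + 0 + 1 (carry in) = 2 → bit 0, carry out 1
  col 6: 1 + 0 + 1 (carry in) = 2 → bit 0, carry out 1
  col 7: 0 + 1 + 1 (carry in) = 2 → bit 0, carry out 1
  col 8: 0 + 1 + 1 (carry in) = 2 → bit 0, carry out 1
  col 9: 1 + 0 + 1 (carry in) = 2 → bit 0, carry out 1
  col 10: 0 + 0 + 1 (carry in) = 1 → bit 1, carry out 0
Reading bits MSB→LSB: 10000000100
Strip leading zeros: 10000000100
= 10000000100


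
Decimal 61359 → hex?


Divide by 16 repeatedly:
61359 ÷ 16 = 3834 remainder 15 (F)
3834 ÷ 16 = 239 remainder 10 (A)
239 ÷ 16 = 14 remainder 15 (F)
14 ÷ 16 = 0 remainder 14 (E)
Reading remainders bottom-up:
= 0xEFAF
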